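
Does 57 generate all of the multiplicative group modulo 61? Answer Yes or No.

No

φ(61) = 61 − 1 = 60 = 2^2 · 3 · 5.
Test 57^(60/q) mod 61 for each prime factor q of 60:
57^30 ≡ 1 (mod 61)  [q = 2: ≡ 1 ✗]
57^20 ≡ 13 (mod 61)  [q = 3: ≢ 1 ✓]
57^12 ≡ 20 (mod 61)  [q = 5: ≢ 1 ✓]
Since 57^30 ≡ 1, the order of 57 divides 30 < 60, so 57 is not a primitive root.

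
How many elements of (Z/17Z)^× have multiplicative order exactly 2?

φ(17) = 17 − 1 = 16 = 2^4.
(Z/17Z)^× is cyclic (|G| = 16); a cyclic group of order m has exactly φ(d) elements of each order d | m, and none otherwise.
2 | 16, and φ(2) = 2 − 1 = 1.

1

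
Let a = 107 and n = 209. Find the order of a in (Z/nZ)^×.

Since 107 ∈ (Z/209Z)^×, its order divides φ(209) = φ(11·19) = (11−1)·(19−1) = 10·18 = 180 = 2^2 · 3^2 · 5.
Divisors of 180: 1, 2, 3, 4, 5, 6, 9, 10, 12, 15, 18, 20, 30, 36, 45, 60, 90, 180.
Evaluate successive powers at the divisors of 180:
107^1 ≡ 107 (mod 209)
107^2 ≡ 163 (mod 209)
107^3 ≡ 94 (mod 209)
107^4 ≡ 26 (mod 209)
107^5 ≡ 65 (mod 209)
107^6 ≡ 58 (mod 209)
107^9 ≡ 18 (mod 209)
107^10 ≡ 45 (mod 209)
107^12 ≡ 20 (mod 209)
107^15 ≡ 208 (mod 209)
107^18 ≡ 115 (mod 209)
107^20 ≡ 144 (mod 209)
107^30 ≡ 1 (mod 209) ✓
Therefore the multiplicative order of 107 modulo 209 is 30.

30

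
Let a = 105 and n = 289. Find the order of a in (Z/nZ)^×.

The order of 105 must divide φ(289) = φ(17^2) = 17·(17−1) = 272 = 2^4 · 17.
Divisors of 272: 1, 2, 4, 8, 16, 17, 34, 68, 136, 272.
Compute 105^d (mod 289) for the divisors d until we hit 1:
105^1 ≡ 105 (mod 289)
105^2 ≡ 43 (mod 289)
105^4 ≡ 115 (mod 289)
105^8 ≡ 220 (mod 289)
105^16 ≡ 137 (mod 289)
105^17 ≡ 224 (mod 289)
105^34 ≡ 179 (mod 289)
105^68 ≡ 251 (mod 289)
105^136 ≡ 288 (mod 289)
105^272 ≡ 1 (mod 289) ✓
So ord_289(105) = 272.

272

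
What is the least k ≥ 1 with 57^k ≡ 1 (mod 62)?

ord(57) | φ(62) = φ(2)·φ(31) = 1·30 = 30 = 2 · 3 · 5.
Divisors of 30: 1, 2, 3, 5, 6, 10, 15, 30.
Check 57^d mod 62 for each divisor in increasing order:
57^1 ≡ 57 (mod 62)
57^2 ≡ 25 (mod 62)
57^3 ≡ 61 (mod 62)
57^5 ≡ 37 (mod 62)
57^6 ≡ 1 (mod 62) ✓
The smallest such exponent is 6, so the order of 57 is 6.

6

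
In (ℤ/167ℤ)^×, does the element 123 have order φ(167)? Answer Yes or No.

Yes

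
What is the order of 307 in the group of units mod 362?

45

The order of 307 must divide φ(362) = φ(2)·φ(181) = 1·180 = 180 = 2^2 · 3^2 · 5.
Divisors of 180: 1, 2, 3, 4, 5, 6, 9, 10, 12, 15, 18, 20, 30, 36, 45, 60, 90, 180.
Evaluate successive powers at the divisors of 180:
307^1 ≡ 307
307^2 ≡ 129
307^3 ≡ 145
307^4 ≡ 351
307^5 ≡ 243
307^6 ≡ 29
307^9 ≡ 223
307^10 ≡ 43
307^12 ≡ 117
307^15 ≡ 313
307^18 ≡ 135
307^20 ≡ 39
307^30 ≡ 229
307^36 ≡ 125
307^45 ≡ 1
Therefore the multiplicative order of 307 modulo 362 is 45.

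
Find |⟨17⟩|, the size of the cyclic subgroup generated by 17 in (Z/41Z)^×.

40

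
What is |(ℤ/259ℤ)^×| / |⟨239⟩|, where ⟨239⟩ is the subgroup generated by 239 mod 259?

ord(239) | φ(259) = φ(7·37) = (7−1)·(37−1) = 6·36 = 216 = 2^3 · 3^3.
Divisors of 216: 1, 2, 3, 4, 6, 8, 9, 12, 18, 24, 27, 36, 54, 72, 108, 216.
Test each divisor d:
239^1 ≡ 239 (mod 259)
239^2 ≡ 141 (mod 259)
239^3 ≡ 29 (mod 259)
239^4 ≡ 197 (mod 259)
239^6 ≡ 64 (mod 259)
239^8 ≡ 218 (mod 259)
239^9 ≡ 43 (mod 259)
239^12 ≡ 211 (mod 259)
239^18 ≡ 36 (mod 259)
239^24 ≡ 232 (mod 259)
239^27 ≡ 253 (mod 259)
239^36 ≡ 1 (mod 259) ✓
Thus |⟨239⟩| = ord(239) = 36.
Index = |(Z/259Z)^×| / |⟨239⟩| = 216 / 36 = 6.

6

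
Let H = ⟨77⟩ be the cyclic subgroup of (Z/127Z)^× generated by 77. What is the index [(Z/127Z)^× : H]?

3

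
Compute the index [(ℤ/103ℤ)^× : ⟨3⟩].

3

Since 3 ∈ (Z/103Z)^×, its order divides φ(103) = 103 − 1 = 102 = 2 · 3 · 17.
Divisors of 102: 1, 2, 3, 6, 17, 34, 51, 102.
Test each divisor d:
3^1 ≡ 3 (mod 103)
3^2 ≡ 9 (mod 103)
3^3 ≡ 27 (mod 103)
3^6 ≡ 8 (mod 103)
3^17 ≡ 102 (mod 103)
3^34 ≡ 1 (mod 103) ✓
Thus |⟨3⟩| = ord(3) = 34.
[(Z/103Z)^× : ⟨3⟩] = 102/34 = 3.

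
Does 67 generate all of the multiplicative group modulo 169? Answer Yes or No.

Yes

φ(169) = φ(13^2) = 13·(13−1) = 156 = 2^2 · 3 · 13.
Test 67^(156/q) mod 169 for each prime factor q of 156:
67^78 ≡ 168 (mod 169)  [q = 2: ≢ 1 ✓]
67^52 ≡ 146 (mod 169)  [q = 3: ≢ 1 ✓]
67^12 ≡ 92 (mod 169)  [q = 13: ≢ 1 ✓]
All checks pass, so 67 has order 156 and is a primitive root modulo 169.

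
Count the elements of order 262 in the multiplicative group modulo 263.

φ(263) = 263 − 1 = 262 = 2 · 131.
(Z/263Z)^× is cyclic (|G| = 262); a cyclic group of order m has exactly φ(d) elements of each order d | m, and none otherwise.
262 = 2 · 131 divides 262, and φ(262) = 130.

130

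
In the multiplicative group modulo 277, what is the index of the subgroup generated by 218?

The order of 218 must divide φ(277) = 277 − 1 = 276 = 2^2 · 3 · 23.
Divisors of 276: 1, 2, 3, 4, 6, 12, 23, 46, 69, 92, 138, 276.
Evaluate successive powers at the divisors of 276:
218^1 ≡ 218 (mod 277)
218^2 ≡ 157 (mod 277)
218^3 ≡ 155 (mod 277)
218^4 ≡ 273 (mod 277)
218^6 ≡ 203 (mod 277)
218^12 ≡ 213 (mod 277)
218^23 ≡ 1 (mod 277) ✓
Thus |⟨218⟩| = ord(218) = 23.
Index = |(Z/277Z)^×| / |⟨218⟩| = 276 / 23 = 12.

12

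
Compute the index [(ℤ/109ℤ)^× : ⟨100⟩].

2

ord(100) | φ(109) = 109 − 1 = 108 = 2^2 · 3^3.
Divisors of 108: 1, 2, 3, 4, 6, 9, 12, 18, 27, 36, 54, 108.
Check 100^d mod 109 for each divisor in increasing order:
100^1 ≡ 100 (mod 109)
100^2 ≡ 81 (mod 109)
100^3 ≡ 34 (mod 109)
100^4 ≡ 21 (mod 109)
100^6 ≡ 66 (mod 109)
100^9 ≡ 64 (mod 109)
100^12 ≡ 105 (mod 109)
100^18 ≡ 63 (mod 109)
100^27 ≡ 108 (mod 109)
100^36 ≡ 45 (mod 109)
100^54 ≡ 1 (mod 109) ✓
The order of 100 is 54, so the subgroup it generates has 54 elements.
The index is φ(109) / ord(100) = 108 / 54 = 2.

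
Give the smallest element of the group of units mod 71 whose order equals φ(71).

φ(71) = 71 − 1 = 70 = 2 · 5 · 7.
Test candidates g = 2, 3, … against the prime factors q ∈ {2, 5, 7} of φ(71): g is a generator iff g^(70/q) ≢ 1 for every such q.
g = 2: 2^35 ≡ 1 — hits 1, so not a primitive root.
g = 3: 3^35 ≡ 1 — hits 1, so not a primitive root.
g = 4: 4^35 ≡ 1 — hits 1, so not a primitive root.
g = 5: 5^35 ≡ 1 — hits 1, so not a primitive root.
g = 6: 6^35 ≡ 1 — hits 1, so not a primitive root.
g = 7: 7^35 ≡ 70; 7^14 ≡ 54; 7^10 ≡ 45 — none is 1, so 7 is a primitive root.
The smallest primitive root modulo 71 is 7.

7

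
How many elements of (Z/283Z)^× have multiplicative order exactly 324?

0

φ(283) = 283 − 1 = 282 = 2 · 3 · 47.
Since (Z/283Z)^× is cyclic of order 282, the number of elements of order d is φ(d) when d | 282 and 0 otherwise.
Here 282 is not a multiple of 324, so there are no elements of order 324.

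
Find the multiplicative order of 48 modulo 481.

The order of 48 must divide φ(481) = φ(13·37) = (13−1)·(37−1) = 12·36 = 432 = 2^4 · 3^3.
Divisors of 432: 1, 2, 3, 4, 6, 8, 9, 12, 16, 18, 24, 27, 36, 48, 54, 72, 108, 144, 216, 432.
Test each divisor d:
48^1 ≡ 48
48^2 ≡ 380
48^3 ≡ 443
48^4 ≡ 100
48^6 ≡ 1
Therefore the multiplicative order of 48 modulo 481 is 6.

6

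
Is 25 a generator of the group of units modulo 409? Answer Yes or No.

No

φ(409) = 409 − 1 = 408 = 2^3 · 3 · 17.
It suffices to check that the order of 25 is not a proper divisor of 408: compute 25^(408/q) for q ∈ {2, 3, 17}.
25^204 ≡ 1 (mod 409)  [q = 2: ≡ 1 ✗]
25^136 ≡ 1 (mod 409)  [q = 3: ≡ 1 ✗]
25^24 ≡ 36 (mod 409)  [q = 17: ≢ 1 ✓]
25^204 ≡ 1 shows ord(25) | 204, strictly less than φ(409); not a primitive root.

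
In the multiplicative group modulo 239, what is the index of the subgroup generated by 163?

14

Since 163 ∈ (Z/239Z)^×, its order divides φ(239) = 239 − 1 = 238 = 2 · 7 · 17.
Divisors of 238: 1, 2, 7, 14, 17, 34, 119, 238.
Test each divisor d:
163^1 ≡ 163
163^2 ≡ 40
163^7 ≡ 128
163^14 ≡ 132
163^17 ≡ 1
Thus |⟨163⟩| = ord(163) = 17.
The index is φ(239) / ord(163) = 238 / 17 = 14.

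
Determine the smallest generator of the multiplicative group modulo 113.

3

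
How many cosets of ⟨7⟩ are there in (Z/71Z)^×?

1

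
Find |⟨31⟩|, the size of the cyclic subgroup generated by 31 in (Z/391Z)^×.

176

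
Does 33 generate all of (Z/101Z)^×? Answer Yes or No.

No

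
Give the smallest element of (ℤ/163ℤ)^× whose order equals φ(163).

2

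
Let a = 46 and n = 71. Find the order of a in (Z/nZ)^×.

ord(46) | φ(71) = 71 − 1 = 70 = 2 · 5 · 7.
Divisors of 70: 1, 2, 5, 7, 10, 14, 35, 70.
Evaluate successive powers at the divisors of 70:
46^1 ≡ 46 (mod 71)
46^2 ≡ 57 (mod 71)
46^5 ≡ 70 (mod 71)
46^7 ≡ 14 (mod 71)
46^10 ≡ 1 (mod 71) ✓
So ord_71(46) = 10.

10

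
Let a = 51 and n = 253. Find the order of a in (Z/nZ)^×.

ord(51) | φ(253) = φ(11·23) = (11−1)·(23−1) = 10·22 = 220 = 2^2 · 5 · 11.
Divisors of 220: 1, 2, 4, 5, 10, 11, 20, 22, 44, 55, 110, 220.
Check 51^d mod 253 for each divisor in increasing order:
51^1 ≡ 51
51^2 ≡ 71
51^4 ≡ 234
51^5 ≡ 43
51^10 ≡ 78
51^11 ≡ 183
51^20 ≡ 12
51^22 ≡ 93
51^44 ≡ 47
51^55 ≡ 252
51^110 ≡ 1
Hence ord(51) = 110.

110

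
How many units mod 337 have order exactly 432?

φ(337) = 337 − 1 = 336 = 2^4 · 3 · 7.
(Z/337Z)^× is cyclic (|G| = 336); a cyclic group of order m has exactly φ(d) elements of each order d | m, and none otherwise.
Since 432 ∤ 336, the count is 0.

0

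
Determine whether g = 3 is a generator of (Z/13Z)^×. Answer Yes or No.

No

φ(13) = 13 − 1 = 12 = 2^2 · 3.
It suffices to check that the order of 3 is not a proper divisor of 12: compute 3^(12/q) for q ∈ {2, 3}.
3^6 ≡ 1 (mod 13)  [q = 2: ≡ 1 ✗]
3^4 ≡ 3 (mod 13)  [q = 3: ≢ 1 ✓]
Since 3^6 ≡ 1, the order of 3 divides 6 < 12, so 3 is not a primitive root.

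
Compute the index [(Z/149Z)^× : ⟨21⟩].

By Lagrange's theorem, ord_149(21) divides φ(149) = 149 − 1 = 148 = 2^2 · 37.
Divisors of 148: 1, 2, 4, 37, 74, 148.
Test each divisor d:
21^1 ≡ 21 (mod 149)
21^2 ≡ 143 (mod 149)
21^4 ≡ 36 (mod 149)
21^37 ≡ 105 (mod 149)
21^74 ≡ 148 (mod 149)
21^148 ≡ 1 (mod 149) ✓
The order of 21 is 148, so the subgroup it generates has 148 elements.
The index is φ(149) / ord(21) = 148 / 148 = 1.

1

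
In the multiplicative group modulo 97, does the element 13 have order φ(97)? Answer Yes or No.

Yes

φ(97) = 97 − 1 = 96 = 2^5 · 3.
An element g generates (Z/97Z)^× iff g^(96/q) ≢ 1 (mod 97) for each prime q ∈ {2, 3}.
13^48 ≡ 96 (mod 97)  [q = 2: ≢ 1 ✓]
13^32 ≡ 35 (mod 97)  [q = 3: ≢ 1 ✓]
All checks pass, so 13 has order 96 and is a primitive root modulo 97.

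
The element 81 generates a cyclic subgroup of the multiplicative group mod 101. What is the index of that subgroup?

4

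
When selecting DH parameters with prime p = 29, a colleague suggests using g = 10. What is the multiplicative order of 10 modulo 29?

28

Since 10 ∈ (Z/29Z)^×, its order divides φ(29) = 29 − 1 = 28 = 2^2 · 7.
Divisors of 28: 1, 2, 4, 7, 14, 28.
Test each divisor d:
10^1 ≡ 10 (mod 29)
10^2 ≡ 13 (mod 29)
10^4 ≡ 24 (mod 29)
10^7 ≡ 17 (mod 29)
10^14 ≡ 28 (mod 29)
10^28 ≡ 1 (mod 29) ✓
Hence ord(10) = 28.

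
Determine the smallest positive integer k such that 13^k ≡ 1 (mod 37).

36

The order of 13 must divide φ(37) = 37 − 1 = 36 = 2^2 · 3^2.
Divisors of 36: 1, 2, 3, 4, 6, 9, 12, 18, 36.
Compute 13^d (mod 37) for the divisors d until we hit 1:
13^1 ≡ 13 (mod 37)
13^2 ≡ 21 (mod 37)
13^3 ≡ 14 (mod 37)
13^4 ≡ 34 (mod 37)
13^6 ≡ 11 (mod 37)
13^9 ≡ 6 (mod 37)
13^12 ≡ 10 (mod 37)
13^18 ≡ 36 (mod 37)
13^36 ≡ 1 (mod 37) ✓
Hence ord(13) = 36.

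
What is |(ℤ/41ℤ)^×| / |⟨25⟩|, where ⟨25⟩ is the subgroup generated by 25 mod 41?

The order of 25 must divide φ(41) = 41 − 1 = 40 = 2^3 · 5.
Divisors of 40: 1, 2, 4, 5, 8, 10, 20, 40.
Compute 25^d (mod 41) for the divisors d until we hit 1:
25^1 ≡ 25
25^2 ≡ 10
25^4 ≡ 18
25^5 ≡ 40
25^8 ≡ 37
25^10 ≡ 1
The order of 25 is 10, so the subgroup it generates has 10 elements.
The index is φ(41) / ord(25) = 40 / 10 = 4.

4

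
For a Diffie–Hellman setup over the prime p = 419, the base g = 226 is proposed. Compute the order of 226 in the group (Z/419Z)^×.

ord(226) | φ(419) = 419 − 1 = 418 = 2 · 11 · 19.
Divisors of 418: 1, 2, 11, 19, 22, 38, 209, 418.
Test each divisor d:
226^1 ≡ 226 (mod 419)
226^2 ≡ 377 (mod 419)
226^11 ≡ 379 (mod 419)
226^19 ≡ 300 (mod 419)
226^22 ≡ 343 (mod 419)
226^38 ≡ 334 (mod 419)
226^209 ≡ 1 (mod 419) ✓
Hence ord(226) = 209.

209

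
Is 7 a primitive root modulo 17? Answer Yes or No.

φ(17) = 17 − 1 = 16 = 2^4.
Test 7^(16/q) mod 17 for each prime factor q of 16:
7^8 ≡ 16 (mod 17)  [q = 2: ≢ 1 ✓]
None equal 1, so ord_17(7) = 16: 7 is a primitive root.

Yes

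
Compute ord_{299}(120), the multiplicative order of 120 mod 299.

66

Since 120 ∈ (Z/299Z)^×, its order divides φ(299) = φ(13·23) = (13−1)·(23−1) = 12·22 = 264 = 2^3 · 3 · 11.
Divisors of 264: 1, 2, 3, 4, 6, 8, 11, 12, 22, 24, 33, 44, 66, 88, 132, 264.
Evaluate successive powers at the divisors of 264:
120^1 ≡ 120
120^2 ≡ 48
120^3 ≡ 79
120^4 ≡ 211
120^6 ≡ 261
120^8 ≡ 269
120^11 ≡ 22
120^12 ≡ 248
120^22 ≡ 185
120^24 ≡ 209
120^33 ≡ 183
120^44 ≡ 139
120^66 ≡ 1
The smallest such exponent is 66, so the order of 120 is 66.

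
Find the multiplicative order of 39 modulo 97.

By Lagrange's theorem, ord_97(39) divides φ(97) = 97 − 1 = 96 = 2^5 · 3.
Divisors of 96: 1, 2, 3, 4, 6, 8, 12, 16, 24, 32, 48, 96.
Evaluate successive powers at the divisors of 96:
39^1 ≡ 39 (mod 97)
39^2 ≡ 66 (mod 97)
39^3 ≡ 52 (mod 97)
39^4 ≡ 88 (mod 97)
39^6 ≡ 85 (mod 97)
39^8 ≡ 81 (mod 97)
39^12 ≡ 47 (mod 97)
39^16 ≡ 62 (mod 97)
39^24 ≡ 75 (mod 97)
39^32 ≡ 61 (mod 97)
39^48 ≡ 96 (mod 97)
39^96 ≡ 1 (mod 97) ✓
Therefore the multiplicative order of 39 modulo 97 is 96.

96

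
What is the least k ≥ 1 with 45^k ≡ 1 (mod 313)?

312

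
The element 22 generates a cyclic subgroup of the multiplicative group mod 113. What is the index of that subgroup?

2

The order of 22 must divide φ(113) = 113 − 1 = 112 = 2^4 · 7.
Divisors of 112: 1, 2, 4, 7, 8, 14, 16, 28, 56, 112.
Check 22^d mod 113 for each divisor in increasing order:
22^1 ≡ 22 (mod 113)
22^2 ≡ 32 (mod 113)
22^4 ≡ 7 (mod 113)
22^7 ≡ 69 (mod 113)
22^8 ≡ 49 (mod 113)
22^14 ≡ 15 (mod 113)
22^16 ≡ 28 (mod 113)
22^28 ≡ 112 (mod 113)
22^56 ≡ 1 (mod 113) ✓
Thus |⟨22⟩| = ord(22) = 56.
[(Z/113Z)^× : ⟨22⟩] = 112/56 = 2.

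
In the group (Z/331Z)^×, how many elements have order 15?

φ(331) = 331 − 1 = 330 = 2 · 3 · 5 · 11.
Since (Z/331Z)^× is cyclic of order 330, the number of elements of order d is φ(d) when d | 330 and 0 otherwise.
15 = 3 · 5 divides 330, and φ(15) = 8.

8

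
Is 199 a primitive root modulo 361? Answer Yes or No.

φ(361) = φ(19^2) = 19·(19−1) = 342 = 2 · 3^2 · 19.
It suffices to check that the order of 199 is not a proper divisor of 342: compute 199^(342/q) for q ∈ {2, 3, 19}.
199^171 ≡ 1 (mod 361)  [q = 2: ≡ 1 ✗]
199^114 ≡ 68 (mod 361)  [q = 3: ≢ 1 ✓]
199^18 ≡ 343 (mod 361)  [q = 19: ≢ 1 ✓]
The check at q = 2 fails, so 199 generates a proper subgroup.

No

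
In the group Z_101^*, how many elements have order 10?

φ(101) = 101 − 1 = 100 = 2^2 · 5^2.
Since (Z/101Z)^× is cyclic of order 100, the number of elements of order d is φ(d) when d | 100 and 0 otherwise.
10 = 2 · 5 divides 100, and φ(10) = 4.

4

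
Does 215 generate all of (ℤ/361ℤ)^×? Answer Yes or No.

φ(361) = φ(19^2) = 19·(19−1) = 342 = 2 · 3^2 · 19.
Test 215^(342/q) mod 361 for each prime factor q of 342:
215^171 ≡ 1 (mod 361)  [q = 2: ≡ 1 ✗]
215^114 ≡ 68 (mod 361)  [q = 3: ≢ 1 ✓]
215^18 ≡ 305 (mod 361)  [q = 19: ≢ 1 ✓]
Since 215^171 ≡ 1, the order of 215 divides 171 < 342, so 215 is not a primitive root.

No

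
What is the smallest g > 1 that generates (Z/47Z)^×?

5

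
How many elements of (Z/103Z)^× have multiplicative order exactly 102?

φ(103) = 103 − 1 = 102 = 2 · 3 · 17.
Since (Z/103Z)^× is cyclic of order 102, the number of elements of order d is φ(d) when d | 102 and 0 otherwise.
102 = 2 · 3 · 17 divides 102, and φ(102) = 32.

32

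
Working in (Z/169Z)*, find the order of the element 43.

By Lagrange's theorem, ord_169(43) divides φ(169) = φ(13^2) = 13·(13−1) = 156 = 2^2 · 3 · 13.
Divisors of 156: 1, 2, 3, 4, 6, 12, 13, 26, 39, 52, 78, 156.
Test each divisor d:
43^1 ≡ 43 (mod 169)
43^2 ≡ 159 (mod 169)
43^3 ≡ 77 (mod 169)
43^4 ≡ 100 (mod 169)
43^6 ≡ 14 (mod 169)
43^12 ≡ 27 (mod 169)
43^13 ≡ 147 (mod 169)
43^26 ≡ 146 (mod 169)
43^39 ≡ 168 (mod 169)
43^52 ≡ 22 (mod 169)
43^78 ≡ 1 (mod 169) ✓
So ord_169(43) = 78.

78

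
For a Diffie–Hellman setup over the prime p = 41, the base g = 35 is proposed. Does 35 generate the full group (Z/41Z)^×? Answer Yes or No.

Yes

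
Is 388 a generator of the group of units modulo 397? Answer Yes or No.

No

φ(397) = 397 − 1 = 396 = 2^2 · 3^2 · 11.
It suffices to check that the order of 388 is not a proper divisor of 396: compute 388^(396/q) for q ∈ {2, 3, 11}.
388^198 ≡ 1 (mod 397)  [q = 2: ≡ 1 ✗]
388^132 ≡ 362 (mod 397)  [q = 3: ≢ 1 ✓]
388^36 ≡ 290 (mod 397)  [q = 11: ≢ 1 ✓]
388^198 ≡ 1 shows ord(388) | 198, strictly less than φ(397); not a primitive root.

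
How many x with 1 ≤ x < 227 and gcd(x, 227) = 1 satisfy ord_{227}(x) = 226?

φ(227) = 227 − 1 = 226 = 2 · 113.
(Z/227Z)^× is cyclic (|G| = 226); a cyclic group of order m has exactly φ(d) elements of each order d | m, and none otherwise.
226 = 2 · 113 divides 226, and φ(226) = 112.

112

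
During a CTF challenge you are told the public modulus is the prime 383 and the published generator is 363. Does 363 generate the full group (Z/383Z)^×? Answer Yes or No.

No

φ(383) = 383 − 1 = 382 = 2 · 191.
363 is a primitive root mod 383 iff 363^(φ(383)/q) ≢ 1 for every prime q | φ(383), i.e. q ∈ {2, 191}.
363^191 ≡ 1 (mod 383)  [q = 2: ≡ 1 ✗]
363^2 ≡ 17 (mod 383)  [q = 191: ≢ 1 ✓]
363^191 ≡ 1 shows ord(363) | 191, strictly less than φ(383); not a primitive root.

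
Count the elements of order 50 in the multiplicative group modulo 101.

20

φ(101) = 101 − 1 = 100 = 2^2 · 5^2.
In a cyclic group of order 100, there are φ(d) elements of order d for each divisor d of 100, and zero for non-divisors.
50 = 2 · 5^2 divides 100, and φ(50) = 20.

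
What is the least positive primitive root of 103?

5

φ(103) = 103 − 1 = 102 = 2 · 3 · 17.
Test candidates g = 2, 3, … against the prime factors q ∈ {2, 3, 17} of φ(103): g is a generator iff g^(102/q) ≢ 1 for every such q.
g = 2: 2^51 ≡ 1 — hits 1, so not a primitive root.
g = 3: 3^51 ≡ 102; 3^34 ≡ 1 — hits 1, so not a primitive root.
g = 4: 4^51 ≡ 1 — hits 1, so not a primitive root.
g = 5: 5^51 ≡ 102; 5^34 ≡ 56; 5^6 ≡ 72 — none is 1, so 5 is a primitive root.
Hence the least primitive root of 103 is 5.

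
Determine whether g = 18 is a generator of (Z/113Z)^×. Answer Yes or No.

φ(113) = 113 − 1 = 112 = 2^4 · 7.
An element g generates (Z/113Z)^× iff g^(112/q) ≢ 1 (mod 113) for each prime q ∈ {2, 7}.
18^56 ≡ 1 (mod 113)  [q = 2: ≡ 1 ✗]
18^16 ≡ 1 (mod 113)  [q = 7: ≡ 1 ✗]
The check at q = 2 fails, so 18 generates a proper subgroup.

No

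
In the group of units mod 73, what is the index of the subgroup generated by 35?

The order of 35 must divide φ(73) = 73 − 1 = 72 = 2^3 · 3^2.
Divisors of 72: 1, 2, 3, 4, 6, 8, 9, 12, 18, 24, 36, 72.
Compute 35^d (mod 73) for the divisors d until we hit 1:
35^1 ≡ 35
35^2 ≡ 57
35^3 ≡ 24
35^4 ≡ 37
35^6 ≡ 65
35^8 ≡ 55
35^9 ≡ 27
35^12 ≡ 64
35^18 ≡ 72
35^24 ≡ 8
35^36 ≡ 1
The order of 35 is 36, so the subgroup it generates has 36 elements.
Index = |(Z/73Z)^×| / |⟨35⟩| = 72 / 36 = 2.

2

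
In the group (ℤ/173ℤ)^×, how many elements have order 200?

0

φ(173) = 173 − 1 = 172 = 2^2 · 43.
In a cyclic group of order 172, there are φ(d) elements of order d for each divisor d of 172, and zero for non-divisors.
200 does not divide 172, so no element of (Z/173Z)^× has order 200.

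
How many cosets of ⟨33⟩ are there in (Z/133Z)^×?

6

The order of 33 must divide φ(133) = φ(7·19) = (7−1)·(19−1) = 6·18 = 108 = 2^2 · 3^3.
Divisors of 108: 1, 2, 3, 4, 6, 9, 12, 18, 27, 36, 54, 108.
Compute 33^d (mod 133) for the divisors d until we hit 1:
33^1 ≡ 33 (mod 133)
33^2 ≡ 25 (mod 133)
33^3 ≡ 27 (mod 133)
33^4 ≡ 93 (mod 133)
33^6 ≡ 64 (mod 133)
33^9 ≡ 132 (mod 133)
33^12 ≡ 106 (mod 133)
33^18 ≡ 1 (mod 133) ✓
Thus |⟨33⟩| = ord(33) = 18.
Index = |(Z/133Z)^×| / |⟨33⟩| = 108 / 18 = 6.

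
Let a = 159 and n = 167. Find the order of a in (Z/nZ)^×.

166

ord(159) | φ(167) = 167 − 1 = 166 = 2 · 83.
Divisors of 166: 1, 2, 83, 166.
Check 159^d mod 167 for each divisor in increasing order:
159^1 ≡ 159 (mod 167)
159^2 ≡ 64 (mod 167)
159^83 ≡ 166 (mod 167)
159^166 ≡ 1 (mod 167) ✓
The smallest such exponent is 166, so the order of 159 is 166.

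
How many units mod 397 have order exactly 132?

40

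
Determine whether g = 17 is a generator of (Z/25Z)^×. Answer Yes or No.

Yes

φ(25) = φ(5^2) = 5·(5−1) = 20 = 2^2 · 5.
An element g generates (Z/25Z)^× iff g^(20/q) ≢ 1 (mod 25) for each prime q ∈ {2, 5}.
17^10 ≡ 24 (mod 25)  [q = 2: ≢ 1 ✓]
17^4 ≡ 21 (mod 25)  [q = 5: ≢ 1 ✓]
All checks pass, so 17 has order 20 and is a primitive root modulo 25.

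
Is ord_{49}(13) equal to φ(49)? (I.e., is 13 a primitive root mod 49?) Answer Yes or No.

No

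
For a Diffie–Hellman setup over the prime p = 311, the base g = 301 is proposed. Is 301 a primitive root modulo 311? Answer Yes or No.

φ(311) = 311 − 1 = 310 = 2 · 5 · 31.
Test 301^(310/q) mod 311 for each prime factor q of 310:
301^155 ≡ 310 (mod 311)  [q = 2: ≢ 1 ✓]
301^62 ≡ 6 (mod 311)  [q = 5: ≢ 1 ✓]
301^10 ≡ 260 (mod 311)  [q = 31: ≢ 1 ✓]
None equal 1, so ord_311(301) = 310: 301 is a primitive root.

Yes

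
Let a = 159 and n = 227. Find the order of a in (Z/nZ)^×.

The order of 159 must divide φ(227) = 227 − 1 = 226 = 2 · 113.
Divisors of 226: 1, 2, 113, 226.
Check 159^d mod 227 for each divisor in increasing order:
159^1 ≡ 159 (mod 227)
159^2 ≡ 84 (mod 227)
159^113 ≡ 1 (mod 227) ✓
The smallest such exponent is 113, so the order of 159 is 113.

113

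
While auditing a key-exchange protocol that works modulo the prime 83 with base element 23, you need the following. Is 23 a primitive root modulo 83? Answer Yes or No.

No

φ(83) = 83 − 1 = 82 = 2 · 41.
Test 23^(82/q) mod 83 for each prime factor q of 82:
23^41 ≡ 1 (mod 83)  [q = 2: ≡ 1 ✗]
23^2 ≡ 31 (mod 83)  [q = 41: ≢ 1 ✓]
Since 23^41 ≡ 1, the order of 23 divides 41 < 82, so 23 is not a primitive root.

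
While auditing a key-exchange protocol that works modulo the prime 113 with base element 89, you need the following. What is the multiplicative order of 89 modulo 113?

Since 89 ∈ (Z/113Z)^×, its order divides φ(113) = 113 − 1 = 112 = 2^4 · 7.
Divisors of 112: 1, 2, 4, 7, 8, 14, 16, 28, 56, 112.
Evaluate successive powers at the divisors of 112:
89^1 ≡ 89 (mod 113)
89^2 ≡ 11 (mod 113)
89^4 ≡ 8 (mod 113)
89^7 ≡ 35 (mod 113)
89^8 ≡ 64 (mod 113)
89^14 ≡ 95 (mod 113)
89^16 ≡ 28 (mod 113)
89^28 ≡ 98 (mod 113)
89^56 ≡ 112 (mod 113)
89^112 ≡ 1 (mod 113) ✓
So ord_113(89) = 112.

112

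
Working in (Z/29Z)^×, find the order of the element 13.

14

Since 13 ∈ (Z/29Z)^×, its order divides φ(29) = 29 − 1 = 28 = 2^2 · 7.
Divisors of 28: 1, 2, 4, 7, 14, 28.
Evaluate successive powers at the divisors of 28:
13^1 ≡ 13 (mod 29)
13^2 ≡ 24 (mod 29)
13^4 ≡ 25 (mod 29)
13^7 ≡ 28 (mod 29)
13^14 ≡ 1 (mod 29) ✓
The smallest such exponent is 14, so the order of 13 is 14.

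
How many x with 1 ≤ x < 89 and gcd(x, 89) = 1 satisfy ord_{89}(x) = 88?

φ(89) = 89 − 1 = 88 = 2^3 · 11.
(Z/89Z)^× is cyclic (|G| = 88); a cyclic group of order m has exactly φ(d) elements of each order d | m, and none otherwise.
88 = 2^3 · 11 divides 88, and φ(88) = 40.

40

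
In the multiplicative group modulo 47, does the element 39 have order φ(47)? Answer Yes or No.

Yes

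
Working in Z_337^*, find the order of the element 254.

336

ord(254) | φ(337) = 337 − 1 = 336 = 2^4 · 3 · 7.
Divisors of 336: 1, 2, 3, 4, 6, 7, 8, 12, 14, 16, 21, 24, 28, 42, 48, 56, 84, 112, 168, 336.
Compute 254^d (mod 337) for the divisors d until we hit 1:
254^1 ≡ 254
254^2 ≡ 149
254^3 ≡ 102
254^4 ≡ 296
254^6 ≡ 294
254^7 ≡ 199
254^8 ≡ 333
254^12 ≡ 164
254^14 ≡ 172
254^16 ≡ 16
254^21 ≡ 191
254^24 ≡ 273
254^28 ≡ 265
254^42 ≡ 85
254^48 ≡ 52
254^56 ≡ 129
254^84 ≡ 148
254^112 ≡ 128
254^168 ≡ 336
254^336 ≡ 1
Hence ord(254) = 336.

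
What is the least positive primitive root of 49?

φ(49) = φ(7^2) = 7·(7−1) = 42 = 2 · 3 · 7.
Test candidates g = 2, 3, … against the prime factors q ∈ {2, 3, 7} of φ(49): g is a generator iff g^(42/q) ≢ 1 for every such q.
g = 2: 2^21 ≡ 1 — hits 1, so not a primitive root.
g = 3: 3^21 ≡ 48; 3^14 ≡ 30; 3^6 ≡ 43 — none is 1, so 3 is a primitive root.
Hence the least primitive root of 49 is 3.

3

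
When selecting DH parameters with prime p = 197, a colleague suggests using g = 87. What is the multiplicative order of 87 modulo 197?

28

Since 87 ∈ (Z/197Z)^×, its order divides φ(197) = 197 − 1 = 196 = 2^2 · 7^2.
Divisors of 196: 1, 2, 4, 7, 14, 28, 49, 98, 196.
Check 87^d mod 197 for each divisor in increasing order:
87^1 ≡ 87
87^2 ≡ 83
87^4 ≡ 191
87^7 ≡ 14
87^14 ≡ 196
87^28 ≡ 1
Therefore the multiplicative order of 87 modulo 197 is 28.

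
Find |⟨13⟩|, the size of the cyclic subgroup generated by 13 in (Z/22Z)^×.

10

By Lagrange's theorem, ord_22(13) divides φ(22) = φ(2)·φ(11) = 1·10 = 10 = 2 · 5.
Divisors of 10: 1, 2, 5, 10.
Check 13^d mod 22 for each divisor in increasing order:
13^1 ≡ 13
13^2 ≡ 15
13^5 ≡ 21
13^10 ≡ 1
Hence ord(13) = 10.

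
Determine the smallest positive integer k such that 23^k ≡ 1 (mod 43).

21

The order of 23 must divide φ(43) = 43 − 1 = 42 = 2 · 3 · 7.
Divisors of 42: 1, 2, 3, 6, 7, 14, 21, 42.
Evaluate successive powers at the divisors of 42:
23^1 ≡ 23
23^2 ≡ 13
23^3 ≡ 41
23^6 ≡ 4
23^7 ≡ 6
23^14 ≡ 36
23^21 ≡ 1
Therefore the multiplicative order of 23 modulo 43 is 21.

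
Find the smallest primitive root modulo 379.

2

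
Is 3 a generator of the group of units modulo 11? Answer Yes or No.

No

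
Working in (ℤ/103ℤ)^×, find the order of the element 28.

51

The order of 28 must divide φ(103) = 103 − 1 = 102 = 2 · 3 · 17.
Divisors of 102: 1, 2, 3, 6, 17, 34, 51, 102.
Compute 28^d (mod 103) for the divisors d until we hit 1:
28^1 ≡ 28 (mod 103)
28^2 ≡ 63 (mod 103)
28^3 ≡ 13 (mod 103)
28^6 ≡ 66 (mod 103)
28^17 ≡ 56 (mod 103)
28^34 ≡ 46 (mod 103)
28^51 ≡ 1 (mod 103) ✓
Therefore the multiplicative order of 28 modulo 103 is 51.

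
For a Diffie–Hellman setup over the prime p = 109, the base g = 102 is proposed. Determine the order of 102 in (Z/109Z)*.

ord(102) | φ(109) = 109 − 1 = 108 = 2^2 · 3^3.
Divisors of 108: 1, 2, 3, 4, 6, 9, 12, 18, 27, 36, 54, 108.
Test each divisor d:
102^1 ≡ 102 (mod 109)
102^2 ≡ 49 (mod 109)
102^3 ≡ 93 (mod 109)
102^4 ≡ 3 (mod 109)
102^6 ≡ 38 (mod 109)
102^9 ≡ 46 (mod 109)
102^12 ≡ 27 (mod 109)
102^18 ≡ 45 (mod 109)
102^27 ≡ 108 (mod 109)
102^36 ≡ 63 (mod 109)
102^54 ≡ 1 (mod 109) ✓
Therefore the multiplicative order of 102 modulo 109 is 54.

54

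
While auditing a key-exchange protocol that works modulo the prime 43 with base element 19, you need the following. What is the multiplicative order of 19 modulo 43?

42

ord(19) | φ(43) = 43 − 1 = 42 = 2 · 3 · 7.
Divisors of 42: 1, 2, 3, 6, 7, 14, 21, 42.
Test each divisor d:
19^1 ≡ 19 (mod 43)
19^2 ≡ 17 (mod 43)
19^3 ≡ 22 (mod 43)
19^6 ≡ 11 (mod 43)
19^7 ≡ 37 (mod 43)
19^14 ≡ 36 (mod 43)
19^21 ≡ 42 (mod 43)
19^42 ≡ 1 (mod 43) ✓
The smallest such exponent is 42, so the order of 19 is 42.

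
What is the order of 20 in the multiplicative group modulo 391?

By Lagrange's theorem, ord_391(20) divides φ(391) = φ(17·23) = (17−1)·(23−1) = 16·22 = 352 = 2^5 · 11.
Divisors of 352: 1, 2, 4, 8, 11, 16, 22, 32, 44, 88, 176, 352.
Evaluate successive powers at the divisors of 352:
20^1 ≡ 20 (mod 391)
20^2 ≡ 9 (mod 391)
20^4 ≡ 81 (mod 391)
20^8 ≡ 305 (mod 391)
20^11 ≡ 160 (mod 391)
20^16 ≡ 358 (mod 391)
20^22 ≡ 185 (mod 391)
20^32 ≡ 307 (mod 391)
20^44 ≡ 208 (mod 391)
20^88 ≡ 254 (mod 391)
20^176 ≡ 1 (mod 391) ✓
Hence ord(20) = 176.

176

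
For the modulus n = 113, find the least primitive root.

φ(113) = 113 − 1 = 112 = 2^4 · 7.
Test candidates g = 2, 3, … against the prime factors q ∈ {2, 7} of φ(113): g is a generator iff g^(112/q) ≢ 1 for every such q.
g = 2: 2^56 ≡ 1 — hits 1, so not a primitive root.
g = 3: 3^56 ≡ 112; 3^16 ≡ 49 — none is 1, so 3 is a primitive root.
So 3 is the smallest generator of (Z/113Z)^×.

3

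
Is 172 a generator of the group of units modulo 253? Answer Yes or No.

No

253 = 11 · 23 is a product of two distinct odd primes, so (Z/253Z)^× ≅ (Z/11Z)^× × (Z/23Z)^× is not cyclic.
No primitive root modulo 253 exists; in particular 172 is not one.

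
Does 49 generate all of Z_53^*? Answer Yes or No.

φ(53) = 53 − 1 = 52 = 2^2 · 13.
49 is a primitive root mod 53 iff 49^(φ(53)/q) ≢ 1 for every prime q | φ(53), i.e. q ∈ {2, 13}.
49^26 ≡ 1 (mod 53)  [q = 2: ≡ 1 ✗]
49^4 ≡ 44 (mod 53)  [q = 13: ≢ 1 ✓]
The check at q = 2 fails, so 49 generates a proper subgroup.

No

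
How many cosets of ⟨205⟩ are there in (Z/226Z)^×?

1

Since 205 ∈ (Z/226Z)^×, its order divides φ(226) = φ(2)·φ(113) = 1·112 = 112 = 2^4 · 7.
Divisors of 112: 1, 2, 4, 7, 8, 14, 16, 28, 56, 112.
Test each divisor d:
205^1 ≡ 205
205^2 ≡ 215
205^4 ≡ 121
205^7 ≡ 153
205^8 ≡ 177
205^14 ≡ 131
205^16 ≡ 141
205^28 ≡ 211
205^56 ≡ 225
205^112 ≡ 1
Thus |⟨205⟩| = ord(205) = 112.
The index is φ(226) / ord(205) = 112 / 112 = 1.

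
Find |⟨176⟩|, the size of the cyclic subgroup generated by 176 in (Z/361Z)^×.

Since 176 ∈ (Z/361Z)^×, its order divides φ(361) = φ(19^2) = 19·(19−1) = 342 = 2 · 3^2 · 19.
Divisors of 342: 1, 2, 3, 6, 9, 18, 19, 38, 57, 114, 171, 342.
Compute 176^d (mod 361) for the divisors d until we hit 1:
176^1 ≡ 176
176^2 ≡ 291
176^3 ≡ 315
176^6 ≡ 311
176^9 ≡ 134
176^18 ≡ 267
176^19 ≡ 62
176^38 ≡ 234
176^57 ≡ 68
176^114 ≡ 292
176^171 ≡ 1
The smallest such exponent is 171, so the order of 176 is 171.

171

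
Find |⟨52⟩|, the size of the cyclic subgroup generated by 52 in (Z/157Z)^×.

ord(52) | φ(157) = 157 − 1 = 156 = 2^2 · 3 · 13.
Divisors of 156: 1, 2, 3, 4, 6, 12, 13, 26, 39, 52, 78, 156.
Test each divisor d:
52^1 ≡ 52 (mod 157)
52^2 ≡ 35 (mod 157)
52^3 ≡ 93 (mod 157)
52^4 ≡ 126 (mod 157)
52^6 ≡ 14 (mod 157)
52^12 ≡ 39 (mod 157)
52^13 ≡ 144 (mod 157)
52^26 ≡ 12 (mod 157)
52^39 ≡ 1 (mod 157) ✓
Therefore the multiplicative order of 52 modulo 157 is 39.

39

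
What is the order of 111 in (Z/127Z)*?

Since 111 ∈ (Z/127Z)^×, its order divides φ(127) = 127 − 1 = 126 = 2 · 3^2 · 7.
Divisors of 126: 1, 2, 3, 6, 7, 9, 14, 18, 21, 42, 63, 126.
Evaluate successive powers at the divisors of 126:
111^1 ≡ 111
111^2 ≡ 2
111^3 ≡ 95
111^6 ≡ 8
111^7 ≡ 126
111^9 ≡ 125
111^14 ≡ 1
Therefore the multiplicative order of 111 modulo 127 is 14.

14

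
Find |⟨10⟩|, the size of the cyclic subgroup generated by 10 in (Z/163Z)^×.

81

By Lagrange's theorem, ord_163(10) divides φ(163) = 163 − 1 = 162 = 2 · 3^4.
Divisors of 162: 1, 2, 3, 6, 9, 18, 27, 54, 81, 162.
Check 10^d mod 163 for each divisor in increasing order:
10^1 ≡ 10 (mod 163)
10^2 ≡ 100 (mod 163)
10^3 ≡ 22 (mod 163)
10^6 ≡ 158 (mod 163)
10^9 ≡ 53 (mod 163)
10^18 ≡ 38 (mod 163)
10^27 ≡ 58 (mod 163)
10^54 ≡ 104 (mod 163)
10^81 ≡ 1 (mod 163) ✓
Hence ord(10) = 81.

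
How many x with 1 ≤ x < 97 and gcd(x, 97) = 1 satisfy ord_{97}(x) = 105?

0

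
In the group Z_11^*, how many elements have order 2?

φ(11) = 11 − 1 = 10 = 2 · 5.
(Z/11Z)^× is cyclic (|G| = 10); a cyclic group of order m has exactly φ(d) elements of each order d | m, and none otherwise.
2 | 10, and φ(2) = 2 − 1 = 1.

1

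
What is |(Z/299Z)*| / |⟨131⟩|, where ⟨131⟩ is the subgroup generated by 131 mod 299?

By Lagrange's theorem, ord_299(131) divides φ(299) = φ(13·23) = (13−1)·(23−1) = 12·22 = 264 = 2^3 · 3 · 11.
Divisors of 264: 1, 2, 3, 4, 6, 8, 11, 12, 22, 24, 33, 44, 66, 88, 132, 264.
Check 131^d mod 299 for each divisor in increasing order:
131^1 ≡ 131 (mod 299)
131^2 ≡ 118 (mod 299)
131^3 ≡ 209 (mod 299)
131^4 ≡ 170 (mod 299)
131^6 ≡ 27 (mod 299)
131^8 ≡ 196 (mod 299)
131^11 ≡ 1 (mod 299) ✓
The order of 131 is 11, so the subgroup it generates has 11 elements.
[(Z/299Z)^× : ⟨131⟩] = 264/11 = 24.

24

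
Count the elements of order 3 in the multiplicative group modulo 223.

2

φ(223) = 223 − 1 = 222 = 2 · 3 · 37.
In a cyclic group of order 222, there are φ(d) elements of order d for each divisor d of 222, and zero for non-divisors.
3 | 222, and φ(3) = 3 − 1 = 2.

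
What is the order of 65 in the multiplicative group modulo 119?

By Lagrange's theorem, ord_119(65) divides φ(119) = φ(7·17) = (7−1)·(17−1) = 6·16 = 96 = 2^5 · 3.
Divisors of 96: 1, 2, 3, 4, 6, 8, 12, 16, 24, 32, 48, 96.
Check 65^d mod 119 for each divisor in increasing order:
65^1 ≡ 65 (mod 119)
65^2 ≡ 60 (mod 119)
65^3 ≡ 92 (mod 119)
65^4 ≡ 30 (mod 119)
65^6 ≡ 15 (mod 119)
65^8 ≡ 67 (mod 119)
65^12 ≡ 106 (mod 119)
65^16 ≡ 86 (mod 119)
65^24 ≡ 50 (mod 119)
65^32 ≡ 18 (mod 119)
65^48 ≡ 1 (mod 119) ✓
The smallest such exponent is 48, so the order of 65 is 48.

48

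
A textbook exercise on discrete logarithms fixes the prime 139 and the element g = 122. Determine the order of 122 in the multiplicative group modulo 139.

69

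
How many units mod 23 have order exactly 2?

1

φ(23) = 23 − 1 = 22 = 2 · 11.
In a cyclic group of order 22, there are φ(d) elements of order d for each divisor d of 22, and zero for non-divisors.
2 | 22, and φ(2) = 2 − 1 = 1.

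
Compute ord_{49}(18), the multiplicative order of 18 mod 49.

3

The order of 18 must divide φ(49) = φ(7^2) = 7·(7−1) = 42 = 2 · 3 · 7.
Divisors of 42: 1, 2, 3, 6, 7, 14, 21, 42.
Test each divisor d:
18^1 ≡ 18
18^2 ≡ 30
18^3 ≡ 1
Hence ord(18) = 3.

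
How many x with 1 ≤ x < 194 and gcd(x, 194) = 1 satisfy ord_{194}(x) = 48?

16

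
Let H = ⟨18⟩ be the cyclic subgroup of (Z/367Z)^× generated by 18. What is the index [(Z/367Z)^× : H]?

2

ord(18) | φ(367) = 367 − 1 = 366 = 2 · 3 · 61.
Divisors of 366: 1, 2, 3, 6, 61, 122, 183, 366.
Check 18^d mod 367 for each divisor in increasing order:
18^1 ≡ 18 (mod 367)
18^2 ≡ 324 (mod 367)
18^3 ≡ 327 (mod 367)
18^6 ≡ 132 (mod 367)
18^61 ≡ 83 (mod 367)
18^122 ≡ 283 (mod 367)
18^183 ≡ 1 (mod 367) ✓
So ord_367(18) = 183, hence |⟨18⟩| = 183.
[(Z/367Z)^× : ⟨18⟩] = 366/183 = 2.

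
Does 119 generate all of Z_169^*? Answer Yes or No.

Yes

φ(169) = φ(13^2) = 13·(13−1) = 156 = 2^2 · 3 · 13.
Test 119^(156/q) mod 169 for each prime factor q of 156:
119^78 ≡ 168 (mod 169)  [q = 2: ≢ 1 ✓]
119^52 ≡ 146 (mod 169)  [q = 3: ≢ 1 ✓]
119^12 ≡ 66 (mod 169)  [q = 13: ≢ 1 ✓]
All checks pass, so 119 has order 156 and is a primitive root modulo 169.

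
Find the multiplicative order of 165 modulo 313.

104

By Lagrange's theorem, ord_313(165) divides φ(313) = 313 − 1 = 312 = 2^3 · 3 · 13.
Divisors of 312: 1, 2, 3, 4, 6, 8, 12, 13, 24, 26, 39, 52, 78, 104, 156, 312.
Compute 165^d (mod 313) for the divisors d until we hit 1:
165^1 ≡ 165
165^2 ≡ 307
165^3 ≡ 262
165^4 ≡ 36
165^6 ≡ 97
165^8 ≡ 44
165^12 ≡ 19
165^13 ≡ 5
165^24 ≡ 48
165^26 ≡ 25
165^39 ≡ 125
165^52 ≡ 312
165^78 ≡ 288
165^104 ≡ 1
Hence ord(165) = 104.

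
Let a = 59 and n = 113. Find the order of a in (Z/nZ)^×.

112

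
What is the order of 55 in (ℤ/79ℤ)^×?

3

ord(55) | φ(79) = 79 − 1 = 78 = 2 · 3 · 13.
Divisors of 78: 1, 2, 3, 6, 13, 26, 39, 78.
Evaluate successive powers at the divisors of 78:
55^1 ≡ 55
55^2 ≡ 23
55^3 ≡ 1
So ord_79(55) = 3.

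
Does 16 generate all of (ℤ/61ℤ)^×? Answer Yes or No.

No

φ(61) = 61 − 1 = 60 = 2^2 · 3 · 5.
It suffices to check that the order of 16 is not a proper divisor of 60: compute 16^(60/q) for q ∈ {2, 3, 5}.
16^30 ≡ 1 (mod 61)  [q = 2: ≡ 1 ✗]
16^20 ≡ 47 (mod 61)  [q = 3: ≢ 1 ✓]
16^12 ≡ 34 (mod 61)  [q = 5: ≢ 1 ✓]
16^30 ≡ 1 shows ord(16) | 30, strictly less than φ(61); not a primitive root.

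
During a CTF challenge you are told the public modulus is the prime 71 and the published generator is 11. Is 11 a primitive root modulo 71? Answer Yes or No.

Yes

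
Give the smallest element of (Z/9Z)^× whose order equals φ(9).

2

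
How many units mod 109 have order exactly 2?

φ(109) = 109 − 1 = 108 = 2^2 · 3^3.
In a cyclic group of order 108, there are φ(d) elements of order d for each divisor d of 108, and zero for non-divisors.
2 | 108, and φ(2) = 2 − 1 = 1.

1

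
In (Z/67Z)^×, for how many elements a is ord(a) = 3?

2

φ(67) = 67 − 1 = 66 = 2 · 3 · 11.
Since (Z/67Z)^× is cyclic of order 66, the number of elements of order d is φ(d) when d | 66 and 0 otherwise.
3 | 66, and φ(3) = 3 − 1 = 2.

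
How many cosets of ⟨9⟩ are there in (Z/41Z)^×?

10

By Lagrange's theorem, ord_41(9) divides φ(41) = 41 − 1 = 40 = 2^3 · 5.
Divisors of 40: 1, 2, 4, 5, 8, 10, 20, 40.
Compute 9^d (mod 41) for the divisors d until we hit 1:
9^1 ≡ 9 (mod 41)
9^2 ≡ 40 (mod 41)
9^4 ≡ 1 (mod 41) ✓
Thus |⟨9⟩| = ord(9) = 4.
[(Z/41Z)^× : ⟨9⟩] = 40/4 = 10.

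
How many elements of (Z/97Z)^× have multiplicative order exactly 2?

1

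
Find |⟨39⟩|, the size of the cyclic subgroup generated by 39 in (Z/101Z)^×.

Since 39 ∈ (Z/101Z)^×, its order divides φ(101) = 101 − 1 = 100 = 2^2 · 5^2.
Divisors of 100: 1, 2, 4, 5, 10, 20, 25, 50, 100.
Test each divisor d:
39^1 ≡ 39
39^2 ≡ 6
39^4 ≡ 36
39^5 ≡ 91
39^10 ≡ 100
39^20 ≡ 1
Therefore the multiplicative order of 39 modulo 101 is 20.

20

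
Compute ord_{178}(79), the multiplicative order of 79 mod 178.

44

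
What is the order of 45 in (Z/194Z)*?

32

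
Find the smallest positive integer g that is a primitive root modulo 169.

φ(169) = φ(13^2) = 13·(13−1) = 156 = 2^2 · 3 · 13.
g is a primitive root iff g^(156/q) ≢ 1 (mod 169) for each prime q ∈ {2, 3, 13}.
g = 2: 2^78 ≡ 168; 2^52 ≡ 146; 2^12 ≡ 40 — none is 1, so 2 is a primitive root.
So 2 is the smallest generator of (Z/169Z)^×.

2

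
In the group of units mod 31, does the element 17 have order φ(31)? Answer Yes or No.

Yes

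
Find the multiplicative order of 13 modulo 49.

By Lagrange's theorem, ord_49(13) divides φ(49) = φ(7^2) = 7·(7−1) = 42 = 2 · 3 · 7.
Divisors of 42: 1, 2, 3, 6, 7, 14, 21, 42.
Test each divisor d:
13^1 ≡ 13 (mod 49)
13^2 ≡ 22 (mod 49)
13^3 ≡ 41 (mod 49)
13^6 ≡ 15 (mod 49)
13^7 ≡ 48 (mod 49)
13^14 ≡ 1 (mod 49) ✓
So ord_49(13) = 14.

14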